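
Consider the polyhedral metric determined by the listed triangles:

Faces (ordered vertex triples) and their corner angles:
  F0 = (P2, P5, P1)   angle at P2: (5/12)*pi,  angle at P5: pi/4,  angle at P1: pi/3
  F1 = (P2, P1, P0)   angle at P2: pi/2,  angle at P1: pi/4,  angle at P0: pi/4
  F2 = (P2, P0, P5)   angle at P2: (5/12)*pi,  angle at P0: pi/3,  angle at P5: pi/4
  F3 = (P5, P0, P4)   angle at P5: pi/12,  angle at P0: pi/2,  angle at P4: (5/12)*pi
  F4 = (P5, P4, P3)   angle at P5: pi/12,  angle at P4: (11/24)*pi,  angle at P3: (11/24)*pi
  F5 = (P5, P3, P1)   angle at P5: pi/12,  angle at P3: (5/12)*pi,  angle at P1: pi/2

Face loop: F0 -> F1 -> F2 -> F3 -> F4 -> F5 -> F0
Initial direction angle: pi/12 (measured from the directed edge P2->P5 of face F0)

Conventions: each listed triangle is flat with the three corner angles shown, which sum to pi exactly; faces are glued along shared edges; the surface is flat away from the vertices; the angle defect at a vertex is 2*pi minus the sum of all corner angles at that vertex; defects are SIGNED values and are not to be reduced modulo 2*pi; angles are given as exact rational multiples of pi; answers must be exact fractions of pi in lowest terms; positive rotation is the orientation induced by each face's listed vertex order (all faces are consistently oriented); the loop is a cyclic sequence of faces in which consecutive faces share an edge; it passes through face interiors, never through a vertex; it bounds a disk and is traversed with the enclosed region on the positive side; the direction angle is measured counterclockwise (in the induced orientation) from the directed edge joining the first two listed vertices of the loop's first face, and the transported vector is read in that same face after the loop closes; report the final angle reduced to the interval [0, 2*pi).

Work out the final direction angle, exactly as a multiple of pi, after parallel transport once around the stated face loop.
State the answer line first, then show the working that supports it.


Answer: final direction angle = 0

enclosed vertex P2: corner angles sum to (4/3)*pi, defect = 2*pi - (4/3)*pi = (2/3)*pi
enclosed vertex P5: corner angles sum to (3/4)*pi, defect = 2*pi - (3/4)*pi = (5/4)*pi
final direction = starting direction + enclosed defect total, reduced mod 2*pi (induced orientation)
final angle = pi/12 + (23/12)*pi = 0 (mod 2*pi)


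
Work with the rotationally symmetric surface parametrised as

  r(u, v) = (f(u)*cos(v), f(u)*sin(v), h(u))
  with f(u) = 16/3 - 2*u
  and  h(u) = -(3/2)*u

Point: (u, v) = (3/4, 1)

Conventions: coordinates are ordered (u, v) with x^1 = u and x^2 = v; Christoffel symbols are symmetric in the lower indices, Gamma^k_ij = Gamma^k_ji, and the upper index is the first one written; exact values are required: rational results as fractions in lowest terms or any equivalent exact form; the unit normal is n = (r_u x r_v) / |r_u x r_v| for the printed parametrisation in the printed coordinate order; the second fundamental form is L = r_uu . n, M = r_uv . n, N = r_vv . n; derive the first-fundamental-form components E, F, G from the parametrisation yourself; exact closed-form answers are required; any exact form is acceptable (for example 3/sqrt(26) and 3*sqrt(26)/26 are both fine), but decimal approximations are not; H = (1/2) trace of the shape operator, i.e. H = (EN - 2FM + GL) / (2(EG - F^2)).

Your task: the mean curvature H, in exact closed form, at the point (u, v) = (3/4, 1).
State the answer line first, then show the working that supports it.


Answer: H = -9/115

f = 23/6, f' = -2, f'' = 0, h' = -3/2, h'' = 0
E = 25/4, F = 0, G = 529/36; answer radicand W^2 = 25/4
unnormalised second-form numerators: l = 0, m = 0, n = -23/4; L = l/sqrt(25/4), and similarly M = m/sqrt(W^2), N = n/sqrt(W^2)
H = (E*n - 2*F*m + G*l) / (2*(EG - F^2)*sqrt(W^2)); E*n - 2*F*m + G*l = -575/16, EG - F^2 = 13225/144, so H = (-9/46)/sqrt(25/4)


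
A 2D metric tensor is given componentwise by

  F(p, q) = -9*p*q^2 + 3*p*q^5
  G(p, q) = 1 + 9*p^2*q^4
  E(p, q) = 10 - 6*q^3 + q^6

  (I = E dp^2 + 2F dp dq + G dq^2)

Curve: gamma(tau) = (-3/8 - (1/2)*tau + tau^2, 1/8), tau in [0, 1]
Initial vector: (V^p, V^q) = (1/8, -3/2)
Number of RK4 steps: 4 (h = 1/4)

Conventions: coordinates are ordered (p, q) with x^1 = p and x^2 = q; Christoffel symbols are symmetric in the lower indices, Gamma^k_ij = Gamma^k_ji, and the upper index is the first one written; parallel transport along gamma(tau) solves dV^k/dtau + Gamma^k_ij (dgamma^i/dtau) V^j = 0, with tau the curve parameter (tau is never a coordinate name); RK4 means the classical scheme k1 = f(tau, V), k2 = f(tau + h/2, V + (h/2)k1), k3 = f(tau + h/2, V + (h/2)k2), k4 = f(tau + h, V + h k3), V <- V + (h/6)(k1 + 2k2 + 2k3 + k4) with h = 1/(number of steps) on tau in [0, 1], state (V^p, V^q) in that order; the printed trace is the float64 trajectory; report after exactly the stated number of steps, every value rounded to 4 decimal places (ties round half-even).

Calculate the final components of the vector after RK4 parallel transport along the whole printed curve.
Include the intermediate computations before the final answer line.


gamma'(tau) = (-1/2 + 2*tau, 0); f(tau, V)^k = -Gamma^k_ij(gamma(tau)) gamma'^i(tau) V^j; h = 1/4; intermediate values shown to 6 dp
curve data and Christoffel symbols at the stage parameters:
  tau = 0.000000: gamma = (-0.375000, 0.125000), gamma' = (-0.500000, 0.000000); Gamma_ppp = 0.000000, Gamma_ppq = -0.014069, Gamma_pqq = 0.084416, Gamma_qpp = 0.000000, Gamma_qpq = -0.000082, Gamma_qqq = 0.000495
  tau = 0.125000: gamma = (-0.421875, 0.125000), gamma' = (-0.250000, 0.000000); Gamma_ppp = 0.000000, Gamma_ppq = -0.014069, Gamma_pqq = 0.094968, Gamma_qpp = 0.000000, Gamma_qpq = -0.000093, Gamma_qqq = 0.000626
  tau = 0.250000: gamma = (-0.437500, 0.125000), gamma' = (0.000000, 0.000000); Gamma_ppp = 0.000000, Gamma_ppq = -0.014069, Gamma_pqq = 0.098485, Gamma_qpp = 0.000000, Gamma_qpq = -0.000096, Gamma_qqq = 0.000674
  tau = 0.375000: gamma = (-0.421875, 0.125000), gamma' = (0.250000, 0.000000); Gamma_ppp = 0.000000, Gamma_ppq = -0.014069, Gamma_pqq = 0.094968, Gamma_qpp = 0.000000, Gamma_qpq = -0.000093, Gamma_qqq = 0.000626
  tau = 0.500000: gamma = (-0.375000, 0.125000), gamma' = (0.500000, 0.000000); Gamma_ppp = 0.000000, Gamma_ppq = -0.014069, Gamma_pqq = 0.084416, Gamma_qpp = 0.000000, Gamma_qpq = -0.000082, Gamma_qqq = 0.000495
  tau = 0.625000: gamma = (-0.296875, 0.125000), gamma' = (0.750000, 0.000000); Gamma_ppp = 0.000000, Gamma_ppq = -0.014070, Gamma_pqq = 0.066830, Gamma_qpp = 0.000000, Gamma_qpq = -0.000065, Gamma_qqq = 0.000310
  tau = 0.750000: gamma = (-0.187500, 0.125000), gamma' = (1.000000, 0.000000); Gamma_ppp = 0.000000, Gamma_ppq = -0.014070, Gamma_pqq = 0.042209, Gamma_qpp = 0.000000, Gamma_qpq = -0.000041, Gamma_qqq = 0.000124
  tau = 0.875000: gamma = (-0.046875, 0.125000), gamma' = (1.250000, 0.000000); Gamma_ppp = 0.000000, Gamma_ppq = -0.014070, Gamma_pqq = 0.010552, Gamma_qpp = 0.000000, Gamma_qpq = -0.000010, Gamma_qqq = 0.000008
  tau = 1.000000: gamma = (0.125000, 0.125000), gamma' = (1.500000, 0.000000); Gamma_ppp = 0.000000, Gamma_ppq = -0.014070, Gamma_pqq = -0.028140, Gamma_qpp = 0.000000, Gamma_qpq = 0.000027, Gamma_qqq = 0.000055
step 0: V^p = 0.1250, V^q = -1.5000
step 1: k1 = (0.010552, 0.000062), k2 = (0.005276, 0.000035), k3 = (0.005276, 0.000035), k4 = (0.000000, 0.000000); V <- V + (h/6)(k1 + 2k2 + 2k3 + k4): V^p = 0.1263, V^q = -1.5000
step 2: k1 = (0.000000, 0.000000), k2 = (-0.005276, -0.000035), k3 = (-0.005276, -0.000035), k4 = (-0.010552, -0.000062); V <- V + (h/6)(k1 + 2k2 + 2k3 + k4): V^p = 0.1250, V^q = -1.5000
step 3: k1 = (-0.010552, -0.000062), k2 = (-0.015828, -0.000073), k3 = (-0.015828, -0.000073), k4 = (-0.021105, -0.000062); V <- V + (h/6)(k1 + 2k2 + 2k3 + k4): V^p = 0.1210, V^q = -1.5000
step 4: k1 = (-0.021105, -0.000062), k2 = (-0.026381, -0.000019), k3 = (-0.026381, -0.000019), k4 = (-0.031657, 0.000062); V <- V + (h/6)(k1 + 2k2 + 2k3 + k4): V^p = 0.1144, V^q = -1.5000

Answer: V^p = 0.1144, V^q = -1.5000


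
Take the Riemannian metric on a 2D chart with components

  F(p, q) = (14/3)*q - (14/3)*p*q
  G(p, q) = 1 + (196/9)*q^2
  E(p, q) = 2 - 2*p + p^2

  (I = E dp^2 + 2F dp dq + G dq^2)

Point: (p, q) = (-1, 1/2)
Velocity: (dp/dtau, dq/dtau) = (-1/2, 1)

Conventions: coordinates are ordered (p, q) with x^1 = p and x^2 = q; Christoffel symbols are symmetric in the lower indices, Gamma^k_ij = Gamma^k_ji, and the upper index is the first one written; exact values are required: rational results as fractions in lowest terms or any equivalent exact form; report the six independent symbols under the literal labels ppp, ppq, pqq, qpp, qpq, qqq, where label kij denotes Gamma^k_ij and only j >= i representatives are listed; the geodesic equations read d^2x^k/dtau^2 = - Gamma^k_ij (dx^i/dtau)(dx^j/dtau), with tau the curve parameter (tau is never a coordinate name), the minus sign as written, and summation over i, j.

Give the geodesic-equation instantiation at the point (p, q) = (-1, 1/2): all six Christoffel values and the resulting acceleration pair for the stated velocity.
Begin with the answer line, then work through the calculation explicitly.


Answer: Gamma_ppp = -9/47, Gamma_ppq = 0, Gamma_pqq = 42/47, Gamma_qpp = -21/94, Gamma_qpq = 0, Gamma_qqq = 49/47; accelerations (d^2p/dtau^2, d^2q/dtau^2) = (-159/188, -371/376)

E = 5, F = 14/3, G = 58/9 at the point
E_p = -4, E_q = 0, F_p = -7/3, F_q = 28/3, G_p = 0, G_q = 196/9
EG - F^2 = 94/9;  g^inv = (9/94) * [[58/9, -14/3], [-14/3, 5]]
first-kind symbols [ij,l] = (1/2)(d_i g_jl + d_j g_il - d_l g_ij): [pp,p] = E_p/2 = -2, [pp,q] = F_p - E_q/2 = -7/3, [pq,p] = E_q/2 = 0, [pq,q] = G_p/2 = 0, [qq,p] = F_q - G_p/2 = 28/3, [qq,q] = G_q/2 = 98/9
Gamma^p_ij = (G*[ij,p] - F*[ij,q])/(EG - F^2), Gamma^q_ij = (E*[ij,q] - F*[ij,p])/(EG - F^2)
Gamma_ppp = -9/47, Gamma_ppq = 0, Gamma_pqq = 42/47, Gamma_qpp = -21/94, Gamma_qpq = 0, Gamma_qqq = 49/47
d^2p/dtau^2 = -(Gamma_ppp*(-1/2)^2 + 2*Gamma_ppq*(-1/2)*(1) + Gamma_pqq*(1)^2) = -159/188
d^2q/dtau^2 = -(Gamma_qpp*(-1/2)^2 + 2*Gamma_qpq*(-1/2)*(1) + Gamma_qqq*(1)^2) = -371/376


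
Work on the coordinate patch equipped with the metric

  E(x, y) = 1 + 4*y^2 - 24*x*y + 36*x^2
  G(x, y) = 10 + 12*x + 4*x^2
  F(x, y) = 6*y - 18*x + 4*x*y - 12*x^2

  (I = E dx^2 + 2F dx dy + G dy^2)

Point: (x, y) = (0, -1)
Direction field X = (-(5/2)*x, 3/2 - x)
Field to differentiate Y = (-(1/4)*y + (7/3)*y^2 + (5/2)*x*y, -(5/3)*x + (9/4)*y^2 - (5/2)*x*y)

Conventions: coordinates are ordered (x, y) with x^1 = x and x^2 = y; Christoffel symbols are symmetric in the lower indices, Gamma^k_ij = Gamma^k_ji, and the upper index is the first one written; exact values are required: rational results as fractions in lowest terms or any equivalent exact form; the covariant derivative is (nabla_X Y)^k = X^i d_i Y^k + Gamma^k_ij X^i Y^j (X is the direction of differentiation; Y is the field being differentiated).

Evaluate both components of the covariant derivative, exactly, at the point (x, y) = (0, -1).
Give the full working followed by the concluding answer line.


E = 5, F = -6, G = 10 at the point
E_x = 24, E_y = -8, F_x = -22, F_y = 6, G_x = 12, G_y = 0
EG - F^2 = 14;  g^inv = (1/14) * [[10, 6], [6, 5]]
first-kind symbols [ij,l] = (1/2)(d_i g_jl + d_j g_il - d_l g_ij): [xx,x] = E_x/2 = 12, [xx,y] = F_x - E_y/2 = -18, [xy,x] = E_y/2 = -4, [xy,y] = G_x/2 = 6, [yy,x] = F_y - G_x/2 = 0, [yy,y] = G_y/2 = 0
Gamma^x_ij = (G*[ij,x] - F*[ij,y])/(EG - F^2), Gamma^y_ij = (E*[ij,y] - F*[ij,x])/(EG - F^2)
Gamma_xxx = 6/7, Gamma_xxy = -2/7, Gamma_xyy = 0, Gamma_yxx = -9/7, Gamma_yxy = 3/7, Gamma_yyy = 0
X = (0, 3/2), Y = (31/12, 9/4) at the point

Answer: (nabla_X Y)^x = -475/56, (nabla_X Y)^y = -285/56


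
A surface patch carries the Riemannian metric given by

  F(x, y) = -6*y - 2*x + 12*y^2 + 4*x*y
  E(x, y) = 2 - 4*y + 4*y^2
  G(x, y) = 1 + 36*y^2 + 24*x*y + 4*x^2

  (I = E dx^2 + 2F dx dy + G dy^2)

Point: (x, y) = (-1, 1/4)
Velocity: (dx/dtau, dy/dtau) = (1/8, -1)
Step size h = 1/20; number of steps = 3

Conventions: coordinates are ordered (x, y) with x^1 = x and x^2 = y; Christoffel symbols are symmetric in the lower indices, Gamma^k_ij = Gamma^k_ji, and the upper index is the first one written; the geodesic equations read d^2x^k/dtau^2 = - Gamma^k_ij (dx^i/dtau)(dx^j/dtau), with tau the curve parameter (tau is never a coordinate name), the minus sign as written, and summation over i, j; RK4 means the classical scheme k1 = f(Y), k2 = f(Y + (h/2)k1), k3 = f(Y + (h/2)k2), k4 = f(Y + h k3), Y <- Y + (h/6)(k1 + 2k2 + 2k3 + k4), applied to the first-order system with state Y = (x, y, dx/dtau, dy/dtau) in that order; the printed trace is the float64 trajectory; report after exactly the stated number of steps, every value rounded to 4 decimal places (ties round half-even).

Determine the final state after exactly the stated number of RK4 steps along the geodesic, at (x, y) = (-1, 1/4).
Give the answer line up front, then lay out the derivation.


Answer: x = -0.9662, y = 0.1185, dx/dtau = 0.2964, dy/dtau = -0.7749

f(Y) = (dx/dtau, dy/dtau, -Gamma^x_ij Y'^i Y'^j, -Gamma^y_ij Y'^i Y'^j) with the Gammas evaluated at the stage position; h = 0.050000; intermediate values shown to 6 dp
step 0: x = -1.0000, y = 0.2500, dx/dtau = 0.1250, dy/dtau = -1.0000
step 1:
  k1: at (x, y) = (-1.000000, 0.250000), (dx/dtau, dy/dtau) = (0.125000, -1.000000); Gamma_xxx = 0.000000, Gamma_xxy = -0.666667, Gamma_xyy = -2.000000, Gamma_yxx = 0.000000, Gamma_yxy = -0.666667, Gamma_yyy = -2.000000; k1 = (0.125000, -1.000000, 1.833333, 1.833333)
  k2: at (x, y) = (-0.996875, 0.225000), (dx/dtau, dy/dtau) = (0.170833, -0.954167); Gamma_xxx = 0.000000, Gamma_xxy = -0.640684, Gamma_xyy = -1.922053, Gamma_yxx = 0.000000, Gamma_yxy = -0.749892, Gamma_yyy = -2.249676; k2 = (0.170833, -0.954167, 1.541035, 1.803711)
  k3: at (x, y) = (-0.995729, 0.226146), (dx/dtau, dy/dtau) = (0.163526, -0.954907); Gamma_xxx = 0.000000, Gamma_xxy = -0.643348, Gamma_xyy = -1.930045, Gamma_yxx = 0.000000, Gamma_yxy = -0.745393, Gamma_yyy = -2.236180; k3 = (0.163526, -0.954907, 1.558987, 1.806266)
  k4: at (x, y) = (-0.991824, 0.202255), (dx/dtau, dy/dtau) = (0.202949, -0.909687); Gamma_xxx = 0.000000, Gamma_xxy = -0.611483, Gamma_xyy = -1.834449, Gamma_yxx = 0.000000, Gamma_yxy = -0.790802, Gamma_yyy = -2.372405; k4 = (0.202949, -0.909687, 1.292277, 1.671240)
  Y <- Y + (h/6)(k1 + 2k2 + 2k3 + k4): x = -0.9917, y = 0.2023, dx/dtau = 0.2027, dy/dtau = -0.9106
step 2:
  k1: at (x, y) = (-0.991694, 0.202268), (dx/dtau, dy/dtau) = (0.202714, -0.910629); Gamma_xxx = 0.000000, Gamma_xxy = -0.611629, Gamma_xyy = -1.834888, Gamma_yxx = 0.000000, Gamma_yxy = -0.790678, Gamma_yyy = -2.372035; k1 = (0.202714, -0.910629, 1.295762, 1.675085)
  k2: at (x, y) = (-0.986627, 0.179502), (dx/dtau, dy/dtau) = (0.235108, -0.868752); Gamma_xxx = 0.000000, Gamma_xxy = -0.579007, Gamma_xyy = -1.737021, Gamma_yxx = 0.000000, Gamma_yxy = -0.809567, Gamma_yyy = -2.428701; k2 = (0.235108, -0.868752, 1.074456, 1.502304)
  k3: at (x, y) = (-0.985817, 0.180549), (dx/dtau, dy/dtau) = (0.229575, -0.873071); Gamma_xxx = 0.000000, Gamma_xxy = -0.581523, Gamma_xyy = -1.744568, Gamma_yxx = 0.000000, Gamma_yxy = -0.808558, Gamma_yyy = -2.425673; k3 = (0.229575, -0.873071, 1.096688, 1.524851)
  k4: at (x, y) = (-0.980216, 0.158614), (dx/dtau, dy/dtau) = (0.257548, -0.834386); Gamma_xxx = 0.000000, Gamma_xxy = -0.549792, Gamma_xyy = -1.649377, Gamma_yxx = 0.000000, Gamma_yxy = -0.812278, Gamma_yyy = -2.436834; k4 = (0.257548, -0.834386, 0.912002, 1.347417)
  Y <- Y + (h/6)(k1 + 2k2 + 2k3 + k4): x = -0.9801, y = 0.1587, dx/dtau = 0.2573, dy/dtau = -0.8350
step 3:
  k1: at (x, y) = (-0.980114, 0.158696), (dx/dtau, dy/dtau) = (0.257298, -0.834989); Gamma_xxx = 0.000000, Gamma_xxy = -0.550019, Gamma_xyy = -1.650058, Gamma_yxx = 0.000000, Gamma_yxy = -0.812250, Gamma_yyy = -2.436750; k1 = (0.257298, -0.834989, 0.914098, 1.349909)
  k2: at (x, y) = (-0.973682, 0.137821), (dx/dtau, dy/dtau) = (0.280150, -0.801241); Gamma_xxx = 0.000000, Gamma_xxy = -0.521107, Gamma_xyy = -1.563321, Gamma_yxx = 0.000000, Gamma_yxy = -0.806049, Gamma_yyy = -2.418146; k2 = (0.280150, -0.801241, 0.769689, 1.190555)
  k3: at (x, y) = (-0.973110, 0.138665), (dx/dtau, dy/dtau) = (0.276540, -0.805225); Gamma_xxx = 0.000000, Gamma_xxy = -0.522961, Gamma_xyy = -1.568882, Gamma_yxx = 0.000000, Gamma_yxy = -0.806314, Gamma_yyy = -2.418943; k3 = (0.276540, -0.805225, 0.784341, 1.209317)
  k4: at (x, y) = (-0.966287, 0.118435), (dx/dtau, dy/dtau) = (0.296515, -0.774523); Gamma_xxx = 0.000000, Gamma_xxy = -0.496253, Gamma_xyy = -1.488759, Gamma_yxx = 0.000000, Gamma_yxy = -0.794627, Gamma_yyy = -2.383882; k4 = (0.296515, -0.774523, 0.665149, 1.065073)
  Y <- Y + (h/6)(k1 + 2k2 + 2k3 + k4): x = -0.9662, y = 0.1185, dx/dtau = 0.2964, dy/dtau = -0.7749


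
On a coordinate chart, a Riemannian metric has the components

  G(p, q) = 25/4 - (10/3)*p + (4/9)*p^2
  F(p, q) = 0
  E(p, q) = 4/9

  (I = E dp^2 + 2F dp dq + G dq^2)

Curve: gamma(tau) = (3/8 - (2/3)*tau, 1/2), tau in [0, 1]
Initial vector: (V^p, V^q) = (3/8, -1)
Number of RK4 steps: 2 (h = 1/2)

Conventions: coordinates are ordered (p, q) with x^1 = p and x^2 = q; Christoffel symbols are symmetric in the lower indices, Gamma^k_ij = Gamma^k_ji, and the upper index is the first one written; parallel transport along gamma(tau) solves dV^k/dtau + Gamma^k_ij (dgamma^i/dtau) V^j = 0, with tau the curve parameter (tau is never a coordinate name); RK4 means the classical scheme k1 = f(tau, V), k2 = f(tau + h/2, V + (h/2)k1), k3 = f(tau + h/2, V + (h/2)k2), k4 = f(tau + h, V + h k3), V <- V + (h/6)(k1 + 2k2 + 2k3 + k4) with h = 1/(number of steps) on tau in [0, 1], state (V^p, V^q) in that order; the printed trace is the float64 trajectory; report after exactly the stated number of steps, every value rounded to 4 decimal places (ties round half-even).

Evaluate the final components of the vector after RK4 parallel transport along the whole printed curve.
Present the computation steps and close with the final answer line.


gamma'(tau) = (-2/3, 0); f(tau, V)^k = -Gamma^k_ij(gamma(tau)) gamma'^i(tau) V^j; h = 1/2; intermediate values shown to 6 dp
curve data and Christoffel symbols at the stage parameters:
  tau = 0.000000: gamma = (0.375000, 0.500000), gamma' = (-0.666667, 0.000000); Gamma_ppp = 0.000000, Gamma_ppq = 0.000000, Gamma_pqq = 3.375000, Gamma_qpp = 0.000000, Gamma_qpq = -0.296296, Gamma_qqq = 0.000000
  tau = 0.250000: gamma = (0.208333, 0.500000), gamma' = (-0.666667, 0.000000); Gamma_ppp = 0.000000, Gamma_ppq = 0.000000, Gamma_pqq = 3.541667, Gamma_qpp = 0.000000, Gamma_qpq = -0.282353, Gamma_qqq = 0.000000
  tau = 0.500000: gamma = (0.041667, 0.500000), gamma' = (-0.666667, 0.000000); Gamma_ppp = 0.000000, Gamma_ppq = 0.000000, Gamma_pqq = 3.708333, Gamma_qpp = 0.000000, Gamma_qpq = -0.269663, Gamma_qqq = 0.000000
  tau = 0.750000: gamma = (-0.125000, 0.500000), gamma' = (-0.666667, 0.000000); Gamma_ppp = 0.000000, Gamma_ppq = 0.000000, Gamma_pqq = 3.875000, Gamma_qpp = 0.000000, Gamma_qpq = -0.258065, Gamma_qqq = 0.000000
  tau = 1.000000: gamma = (-0.291667, 0.500000), gamma' = (-0.666667, 0.000000); Gamma_ppp = 0.000000, Gamma_ppq = 0.000000, Gamma_pqq = 4.041667, Gamma_qpp = 0.000000, Gamma_qpq = -0.247423, Gamma_qqq = 0.000000
step 0: V^p = 0.3750, V^q = -1.0000
step 1: k1 = (0.000000, 0.197531), k2 = (0.000000, 0.178940), k3 = (0.000000, 0.179815), k4 = (0.000000, 0.163612); V <- V + (h/6)(k1 + 2k2 + 2k3 + k4): V^p = 0.3750, V^q = -0.9101
step 2: k1 = (0.000000, 0.163616), k2 = (0.000000, 0.149541), k3 = (0.000000, 0.150147), k4 = (0.000000, 0.137738); V <- V + (h/6)(k1 + 2k2 + 2k3 + k4): V^p = 0.3750, V^q = -0.8351

Answer: V^p = 0.3750, V^q = -0.8351


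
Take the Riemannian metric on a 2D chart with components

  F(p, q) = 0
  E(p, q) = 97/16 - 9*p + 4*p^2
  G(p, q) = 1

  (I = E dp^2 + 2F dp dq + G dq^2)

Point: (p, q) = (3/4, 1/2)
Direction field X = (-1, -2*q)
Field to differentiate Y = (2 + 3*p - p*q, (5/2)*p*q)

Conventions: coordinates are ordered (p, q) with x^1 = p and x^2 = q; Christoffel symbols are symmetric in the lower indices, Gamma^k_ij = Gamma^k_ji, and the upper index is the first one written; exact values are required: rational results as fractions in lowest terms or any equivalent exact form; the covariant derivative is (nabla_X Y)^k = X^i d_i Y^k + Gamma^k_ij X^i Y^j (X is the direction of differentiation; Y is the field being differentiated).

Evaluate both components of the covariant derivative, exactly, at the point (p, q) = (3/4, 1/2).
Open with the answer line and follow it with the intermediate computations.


Answer: (nabla_X Y)^p = 197/100, (nabla_X Y)^q = -25/8

E = 25/16, F = 0, G = 1 at the point
E_p = -3, E_q = 0, F_p = 0, F_q = 0, G_p = 0, G_q = 0
EG - F^2 = 25/16;  g^inv = (16/25) * [[1, 0], [0, 25/16]]
first-kind symbols [ij,l] = (1/2)(d_i g_jl + d_j g_il - d_l g_ij): [pp,p] = E_p/2 = -3/2, [pp,q] = F_p - E_q/2 = 0, [pq,p] = E_q/2 = 0, [pq,q] = G_p/2 = 0, [qq,p] = F_q - G_p/2 = 0, [qq,q] = G_q/2 = 0
Gamma^p_ij = (G*[ij,p] - F*[ij,q])/(EG - F^2), Gamma^q_ij = (E*[ij,q] - F*[ij,p])/(EG - F^2)
Gamma_ppp = -24/25, Gamma_ppq = 0, Gamma_pqq = 0, Gamma_qpp = 0, Gamma_qpq = 0, Gamma_qqq = 0
X = (-1, -1), Y = (31/8, 15/16) at the point


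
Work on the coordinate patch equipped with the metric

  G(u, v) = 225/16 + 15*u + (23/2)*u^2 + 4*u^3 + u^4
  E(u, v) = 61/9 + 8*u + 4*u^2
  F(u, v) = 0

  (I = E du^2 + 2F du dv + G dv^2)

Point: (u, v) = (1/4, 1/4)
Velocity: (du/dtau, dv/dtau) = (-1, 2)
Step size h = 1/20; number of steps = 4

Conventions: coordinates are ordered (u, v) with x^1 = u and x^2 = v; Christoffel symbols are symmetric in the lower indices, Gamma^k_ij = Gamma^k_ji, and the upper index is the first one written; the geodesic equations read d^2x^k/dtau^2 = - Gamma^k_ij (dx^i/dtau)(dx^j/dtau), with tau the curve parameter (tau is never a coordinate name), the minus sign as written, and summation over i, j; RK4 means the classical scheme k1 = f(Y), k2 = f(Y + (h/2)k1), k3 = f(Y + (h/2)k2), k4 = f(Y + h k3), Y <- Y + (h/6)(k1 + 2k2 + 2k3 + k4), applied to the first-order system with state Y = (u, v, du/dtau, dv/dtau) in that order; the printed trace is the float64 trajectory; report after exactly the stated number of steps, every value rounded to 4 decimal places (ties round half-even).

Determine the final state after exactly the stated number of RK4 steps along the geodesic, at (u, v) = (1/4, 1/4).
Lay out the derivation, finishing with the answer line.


f(Y) = (du/dtau, dv/dtau, -Gamma^u_ij Y'^i Y'^j, -Gamma^v_ij Y'^i Y'^j) with the Gammas evaluated at the stage position; h = 0.050000; intermediate values shown to 6 dp
step 0: u = 0.2500, v = 0.2500, du/dtau = -1.0000, dv/dtau = 2.0000
step 1:
  k1: at (u, v) = (0.250000, 0.250000), (du/dtau, dv/dtau) = (-1.000000, 2.000000); Gamma_uuu = 0.553846, Gamma_uuv = 0.000000, Gamma_uvv = -1.194231, Gamma_vuu = 0.000000, Gamma_vuv = 0.579710, Gamma_vvv = 0.000000; k1 = (-1.000000, 2.000000, 4.223077, 2.318841)
  k2: at (u, v) = (0.225000, 0.300000), (du/dtau, dv/dtau) = (-0.894423, 2.057971); Gamma_uuu = 0.558069, Gamma_uuv = 0.000000, Gamma_uvv = -1.186071, Gamma_vuu = 0.000000, Gamma_vuv = 0.576386, Gamma_vvv = 0.000000; k2 = (-0.894423, 2.057971, 4.576849, 2.121903)
  k3: at (u, v) = (0.227639, 0.301449), (du/dtau, dv/dtau) = (-0.885579, 2.053048); Gamma_uuu = 0.557627, Gamma_uuv = 0.000000, Gamma_uvv = -1.186936, Gamma_vuu = 0.000000, Gamma_vuv = 0.576749, Gamma_vvv = 0.000000; k3 = (-0.885579, 2.053048, 4.565622, 2.097217)
  k4: at (u, v) = (0.205721, 0.352652), (du/dtau, dv/dtau) = (-0.771719, 2.104861); Gamma_uuu = 0.561268, Gamma_uuv = 0.000000, Gamma_uvv = -1.179720, Gamma_vuu = 0.000000, Gamma_vuv = 0.573639, Gamma_vvv = 0.000000; k4 = (-0.771719, 2.104861, 4.892413, 1.863593)
  Y <- Y + (h/6)(k1 + 2k2 + 2k3 + k4): u = 0.2056, v = 0.3527, du/dtau = -0.7717, dv/dtau = 2.1052
step 2:
  k1: at (u, v) = (0.205569, 0.352724), (du/dtau, dv/dtau) = (-0.771663, 2.105172); Gamma_uuu = 0.561293, Gamma_uuv = 0.000000, Gamma_uvv = -1.179669, Gamma_vuu = 0.000000, Gamma_vuv = 0.573617, Gamma_vvv = 0.000000; k1 = (-0.771663, 2.105172, 4.893770, 1.863662)
  k2: at (u, v) = (0.186277, 0.405353), (du/dtau, dv/dtau) = (-0.649319, 2.151764); Gamma_uuu = 0.564437, Gamma_uuv = 0.000000, Gamma_uvv = -1.173255, Gamma_vuu = 0.000000, Gamma_vuv = 0.570702, Gamma_vvv = 0.000000; k2 = (-0.649319, 2.151764, 5.194298, 1.594749)
  k3: at (u, v) = (0.189336, 0.406518), (du/dtau, dv/dtau) = (-0.641806, 2.145041); Gamma_uuu = 0.563943, Gamma_uuv = 0.000000, Gamma_uvv = -1.174276, Gamma_vuu = 0.000000, Gamma_vuv = 0.571176, Gamma_vvv = 0.000000; k3 = (-0.641806, 2.145041, 5.170784, 1.572674)
  k4: at (u, v) = (0.173479, 0.459976), (du/dtau, dv/dtau) = (-0.513124, 2.183806); Gamma_uuu = 0.566488, Gamma_uuv = 0.000000, Gamma_uvv = -1.168963, Gamma_vuu = 0.000000, Gamma_vuv = 0.568676, Gamma_vvv = 0.000000; k4 = (-0.513124, 2.183806, 5.425643, 1.274475)
  Y <- Y + (h/6)(k1 + 2k2 + 2k3 + k4): u = 0.1733, v = 0.4601, du/dtau = -0.5129, dv/dtau = 2.1841
step 3:
  k1: at (u, v) = (0.173344, 0.460079), (du/dtau, dv/dtau) = (-0.512917, 2.184114); Gamma_uuu = 0.566510, Gamma_uuv = 0.000000, Gamma_uvv = -1.168918, Gamma_vuu = 0.000000, Gamma_vuv = 0.568655, Gamma_vvv = 0.000000; k1 = (-0.512917, 2.184114, 5.427112, 1.274091)
  k2: at (u, v) = (0.160521, 0.514682), (du/dtau, dv/dtau) = (-0.377239, 2.215966); Gamma_uuu = 0.568534, Gamma_uuv = 0.000000, Gamma_uvv = -1.164587, Gamma_vuu = 0.000000, Gamma_vuv = 0.566549, Gamma_vvv = 0.000000; k2 = (-0.377239, 2.215966, 5.637801, 0.947211)
  k3: at (u, v) = (0.163913, 0.515478), (du/dtau, dv/dtau) = (-0.371972, 2.207794); Gamma_uuu = 0.568001, Gamma_uuv = 0.000000, Gamma_uvv = -1.165736, Gamma_vuu = 0.000000, Gamma_vuv = 0.567113, Gamma_vvv = 0.000000; k3 = (-0.371972, 2.207794, 5.603618, 0.931468)
  k4: at (u, v) = (0.154745, 0.570469), (du/dtau, dv/dtau) = (-0.232736, 2.230687); Gamma_uuu = 0.569434, Gamma_uuv = 0.000000, Gamma_uvv = -1.162625, Gamma_vuu = 0.000000, Gamma_vuv = 0.565575, Gamma_vvv = 0.000000; k4 = (-0.232736, 2.230687, 5.754336, 0.587249)
  Y <- Y + (h/6)(k1 + 2k2 + 2k3 + k4): u = 0.1546, v = 0.5706, du/dtau = -0.2324, dv/dtau = 2.2309
step 4:
  k1: at (u, v) = (0.154643, 0.570598), (du/dtau, dv/dtau) = (-0.232381, 2.230936); Gamma_uuu = 0.569450, Gamma_uuv = 0.000000, Gamma_uvv = -1.162590, Gamma_vuu = 0.000000, Gamma_vuv = 0.565558, Gamma_vvv = 0.000000; k1 = (-0.232381, 2.230936, 5.755548, 0.586401)
  k2: at (u, v) = (0.148834, 0.626372), (du/dtau, dv/dtau) = (-0.088492, 2.245596); Gamma_uuu = 0.570349, Gamma_uuv = 0.000000, Gamma_uvv = -1.160609, Gamma_vuu = 0.000000, Gamma_vuv = 0.564563, Gamma_vvv = 0.000000; k2 = (-0.088492, 2.245596, 5.848141, 0.224377)
  k3: at (u, v) = (0.152431, 0.626738), (du/dtau, dv/dtau) = (-0.086177, 2.236546); Gamma_uuu = 0.569793, Gamma_uuv = 0.000000, Gamma_uvv = -1.161836, Gamma_vuu = 0.000000, Gamma_vuv = 0.565181, Gamma_vvv = 0.000000; k3 = (-0.086177, 2.236546, 5.807433, 0.217865)
  k4: at (u, v) = (0.150334, 0.682426), (du/dtau, dv/dtau) = (0.057991, 2.241830); Gamma_uuu = 0.570118, Gamma_uuv = 0.000000, Gamma_uvv = -1.161121, Gamma_vuu = 0.000000, Gamma_vuv = 0.564821, Gamma_vvv = 0.000000; k4 = (0.057991, 2.241830, 5.833647, -0.146860)
  Y <- Y + (h/6)(k1 + 2k2 + 2k3 + k4): u = 0.1503, v = 0.6826, du/dtau = 0.0585, dv/dtau = 2.2420

Answer: u = 0.1503, v = 0.6826, du/dtau = 0.0585, dv/dtau = 2.2420


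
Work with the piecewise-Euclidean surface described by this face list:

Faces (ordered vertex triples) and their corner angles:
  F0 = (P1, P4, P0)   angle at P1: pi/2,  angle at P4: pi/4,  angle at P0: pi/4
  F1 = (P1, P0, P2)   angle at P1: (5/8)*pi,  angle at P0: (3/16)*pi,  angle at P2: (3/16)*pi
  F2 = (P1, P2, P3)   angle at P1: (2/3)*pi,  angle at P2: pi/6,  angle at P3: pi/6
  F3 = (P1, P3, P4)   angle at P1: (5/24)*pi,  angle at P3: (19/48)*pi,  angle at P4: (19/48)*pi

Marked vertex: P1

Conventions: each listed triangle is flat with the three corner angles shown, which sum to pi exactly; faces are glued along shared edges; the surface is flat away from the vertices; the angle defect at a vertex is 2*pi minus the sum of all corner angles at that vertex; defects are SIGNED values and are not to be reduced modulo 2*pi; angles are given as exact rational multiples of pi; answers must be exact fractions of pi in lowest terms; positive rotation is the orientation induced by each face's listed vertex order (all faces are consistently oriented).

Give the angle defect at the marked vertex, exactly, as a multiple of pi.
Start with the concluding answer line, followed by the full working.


Answer: defect(P1) = 0

Sum of corner angles at P1: 2*pi
defect = 2*pi - 2*pi


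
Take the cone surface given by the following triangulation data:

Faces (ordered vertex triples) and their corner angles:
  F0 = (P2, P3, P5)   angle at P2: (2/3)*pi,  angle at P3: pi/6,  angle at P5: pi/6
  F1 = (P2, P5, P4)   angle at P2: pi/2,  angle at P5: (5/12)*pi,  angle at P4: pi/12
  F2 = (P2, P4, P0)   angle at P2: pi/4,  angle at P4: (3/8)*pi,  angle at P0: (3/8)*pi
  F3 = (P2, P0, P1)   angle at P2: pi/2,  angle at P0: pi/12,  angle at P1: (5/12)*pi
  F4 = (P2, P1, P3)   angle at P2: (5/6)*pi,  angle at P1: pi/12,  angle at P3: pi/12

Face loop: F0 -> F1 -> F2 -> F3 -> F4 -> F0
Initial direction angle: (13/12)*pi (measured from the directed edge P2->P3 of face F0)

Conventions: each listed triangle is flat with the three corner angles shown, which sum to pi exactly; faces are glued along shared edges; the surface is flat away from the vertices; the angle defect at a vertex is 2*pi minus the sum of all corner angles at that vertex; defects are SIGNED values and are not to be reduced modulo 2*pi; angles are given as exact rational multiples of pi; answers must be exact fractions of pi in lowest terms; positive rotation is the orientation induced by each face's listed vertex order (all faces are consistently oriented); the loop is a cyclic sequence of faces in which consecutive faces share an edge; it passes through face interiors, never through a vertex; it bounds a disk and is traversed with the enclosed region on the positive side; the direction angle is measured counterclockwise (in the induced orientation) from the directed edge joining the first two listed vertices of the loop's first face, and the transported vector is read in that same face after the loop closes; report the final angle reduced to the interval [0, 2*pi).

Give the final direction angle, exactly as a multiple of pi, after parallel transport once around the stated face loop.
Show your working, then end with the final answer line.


enclosed vertex P2: corner angles sum to (11/4)*pi, defect = 2*pi - (11/4)*pi = (-3/4)*pi
the final direction is the initial angle plus the enclosed defects, taken mod 2*pi in the induced orientation
final angle = (13/12)*pi - (3/4)*pi = pi/3 (mod 2*pi)

Answer: final direction angle = pi/3


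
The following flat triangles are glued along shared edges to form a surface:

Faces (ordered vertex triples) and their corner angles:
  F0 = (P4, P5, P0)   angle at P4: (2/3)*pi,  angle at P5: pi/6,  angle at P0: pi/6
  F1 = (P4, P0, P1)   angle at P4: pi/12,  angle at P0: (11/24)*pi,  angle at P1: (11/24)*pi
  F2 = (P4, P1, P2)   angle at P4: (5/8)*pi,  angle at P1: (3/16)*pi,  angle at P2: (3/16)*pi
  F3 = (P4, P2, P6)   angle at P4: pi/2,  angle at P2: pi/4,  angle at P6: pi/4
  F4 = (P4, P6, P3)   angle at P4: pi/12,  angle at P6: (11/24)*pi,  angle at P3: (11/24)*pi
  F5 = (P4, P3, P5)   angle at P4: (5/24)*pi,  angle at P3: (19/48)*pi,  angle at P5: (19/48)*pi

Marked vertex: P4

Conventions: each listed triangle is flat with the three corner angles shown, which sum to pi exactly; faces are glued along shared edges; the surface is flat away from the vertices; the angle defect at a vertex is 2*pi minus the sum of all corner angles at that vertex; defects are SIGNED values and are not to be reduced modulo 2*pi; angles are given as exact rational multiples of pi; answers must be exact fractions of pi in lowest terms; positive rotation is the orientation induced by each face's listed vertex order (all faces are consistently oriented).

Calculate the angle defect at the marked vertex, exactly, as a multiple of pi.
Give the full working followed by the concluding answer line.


Sum of corner angles at P4: (13/6)*pi
defect = 2*pi - (13/6)*pi

Answer: defect(P4) = -pi/6


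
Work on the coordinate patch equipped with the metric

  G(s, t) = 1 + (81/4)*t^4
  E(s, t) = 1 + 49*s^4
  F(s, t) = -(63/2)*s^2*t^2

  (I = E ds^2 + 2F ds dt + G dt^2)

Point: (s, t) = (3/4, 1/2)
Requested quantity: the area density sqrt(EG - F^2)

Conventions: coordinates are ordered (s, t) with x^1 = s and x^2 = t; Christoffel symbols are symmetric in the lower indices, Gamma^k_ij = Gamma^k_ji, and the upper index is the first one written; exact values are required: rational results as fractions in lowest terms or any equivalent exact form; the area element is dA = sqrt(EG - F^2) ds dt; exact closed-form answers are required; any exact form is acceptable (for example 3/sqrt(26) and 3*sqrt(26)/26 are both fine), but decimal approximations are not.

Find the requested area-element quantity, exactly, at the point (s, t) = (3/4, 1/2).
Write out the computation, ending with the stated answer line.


E = 4225/256, F = -567/128, G = 145/64; EG - F^2 = 4549/256

Answer: sqrt(EG - F^2) = sqrt(4549)/16


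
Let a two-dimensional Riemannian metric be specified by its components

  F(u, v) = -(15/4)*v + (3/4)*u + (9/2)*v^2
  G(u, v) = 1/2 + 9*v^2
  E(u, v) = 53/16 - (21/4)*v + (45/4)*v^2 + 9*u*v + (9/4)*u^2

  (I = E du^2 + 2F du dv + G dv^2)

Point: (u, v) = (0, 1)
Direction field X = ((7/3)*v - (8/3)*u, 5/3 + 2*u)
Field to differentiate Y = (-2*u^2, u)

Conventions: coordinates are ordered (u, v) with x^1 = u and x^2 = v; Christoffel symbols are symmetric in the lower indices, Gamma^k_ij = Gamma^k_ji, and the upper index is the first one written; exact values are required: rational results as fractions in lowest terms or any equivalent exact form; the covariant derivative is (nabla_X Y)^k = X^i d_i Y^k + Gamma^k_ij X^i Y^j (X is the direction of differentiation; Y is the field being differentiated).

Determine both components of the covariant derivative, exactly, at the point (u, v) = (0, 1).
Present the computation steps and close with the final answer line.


E = 149/16, F = 3/4, G = 19/2 at the point
E_u = 9, E_v = 69/4, F_u = 3/4, F_v = 21/4, G_u = 0, G_v = 18
EG - F^2 = 2813/32;  g^inv = (32/2813) * [[19/2, -3/4], [-3/4, 149/16]]
first-kind symbols [ij,l] = (1/2)(d_i g_jl + d_j g_il - d_l g_ij): [uu,u] = E_u/2 = 9/2, [uu,v] = F_u - E_v/2 = -63/8, [uv,u] = E_v/2 = 69/8, [uv,v] = G_u/2 = 0, [vv,u] = F_v - G_u/2 = 21/4, [vv,v] = G_v/2 = 9
Gamma^u_ij = (G*[ij,u] - F*[ij,v])/(EG - F^2), Gamma^v_ij = (E*[ij,v] - F*[ij,u])/(EG - F^2)
Gamma_uuu = 1557/2813, Gamma_uuv = 2622/2813, Gamma_uvv = 1380/2813, Gamma_vuu = -9819/11252, Gamma_vuv = -207/2813, Gamma_vvv = 2556/2813
X = (7/3, 5/3), Y = (0, 0) at the point

Answer: (nabla_X Y)^u = 0, (nabla_X Y)^v = 7/3


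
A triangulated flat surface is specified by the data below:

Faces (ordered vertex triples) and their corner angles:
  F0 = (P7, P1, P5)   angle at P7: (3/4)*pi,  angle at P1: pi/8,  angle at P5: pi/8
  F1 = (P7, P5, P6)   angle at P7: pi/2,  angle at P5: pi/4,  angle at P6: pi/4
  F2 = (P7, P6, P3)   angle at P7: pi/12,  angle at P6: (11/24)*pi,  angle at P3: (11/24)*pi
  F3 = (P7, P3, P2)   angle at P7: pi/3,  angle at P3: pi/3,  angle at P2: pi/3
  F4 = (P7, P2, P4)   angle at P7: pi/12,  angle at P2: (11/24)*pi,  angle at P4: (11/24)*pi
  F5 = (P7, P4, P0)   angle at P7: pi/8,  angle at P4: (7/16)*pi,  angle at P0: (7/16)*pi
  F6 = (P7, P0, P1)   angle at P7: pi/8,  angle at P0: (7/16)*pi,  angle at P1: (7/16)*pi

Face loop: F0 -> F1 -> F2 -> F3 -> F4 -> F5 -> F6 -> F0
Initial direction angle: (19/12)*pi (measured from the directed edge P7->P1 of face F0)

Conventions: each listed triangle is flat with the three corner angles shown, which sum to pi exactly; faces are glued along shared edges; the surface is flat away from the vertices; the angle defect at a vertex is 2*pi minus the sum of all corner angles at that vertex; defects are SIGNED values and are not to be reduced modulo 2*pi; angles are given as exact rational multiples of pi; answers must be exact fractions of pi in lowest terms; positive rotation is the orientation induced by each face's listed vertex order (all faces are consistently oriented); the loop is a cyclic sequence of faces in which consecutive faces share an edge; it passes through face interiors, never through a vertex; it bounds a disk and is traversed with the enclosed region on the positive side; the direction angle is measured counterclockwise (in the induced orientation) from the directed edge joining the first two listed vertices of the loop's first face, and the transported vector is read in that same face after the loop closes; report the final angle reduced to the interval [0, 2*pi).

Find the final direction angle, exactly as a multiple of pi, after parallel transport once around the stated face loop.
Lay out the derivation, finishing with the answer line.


enclosed vertex P7: corner angles sum to 2*pi, defect = 2*pi - 2*pi = 0
transport around the loop rotates by the sum of enclosed defects; add to the initial angle mod 2*pi
final angle = (19/12)*pi + 0 = (19/12)*pi (mod 2*pi)

Answer: final direction angle = (19/12)*pi


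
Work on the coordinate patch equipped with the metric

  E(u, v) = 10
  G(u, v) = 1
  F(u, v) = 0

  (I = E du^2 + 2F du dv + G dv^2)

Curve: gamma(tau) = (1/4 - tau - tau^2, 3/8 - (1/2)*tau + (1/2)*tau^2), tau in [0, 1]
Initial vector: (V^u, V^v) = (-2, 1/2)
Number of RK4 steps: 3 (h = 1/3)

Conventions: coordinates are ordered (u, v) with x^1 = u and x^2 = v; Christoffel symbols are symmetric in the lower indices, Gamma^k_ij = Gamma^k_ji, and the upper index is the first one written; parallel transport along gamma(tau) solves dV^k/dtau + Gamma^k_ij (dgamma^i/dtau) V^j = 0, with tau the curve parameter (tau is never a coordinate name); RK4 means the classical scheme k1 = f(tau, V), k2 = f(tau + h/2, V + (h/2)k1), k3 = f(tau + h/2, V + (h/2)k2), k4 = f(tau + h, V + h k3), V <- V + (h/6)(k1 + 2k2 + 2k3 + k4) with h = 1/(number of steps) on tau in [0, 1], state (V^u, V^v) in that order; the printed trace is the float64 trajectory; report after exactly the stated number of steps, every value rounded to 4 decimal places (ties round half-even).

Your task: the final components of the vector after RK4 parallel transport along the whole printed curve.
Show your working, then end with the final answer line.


gamma'(tau) = (-1 - 2*tau, -1/2 + tau); f(tau, V)^k = -Gamma^k_ij(gamma(tau)) gamma'^i(tau) V^j; h = 1/3; intermediate values shown to 6 dp
curve data and Christoffel symbols at the stage parameters:
  tau = 0.000000: gamma = (0.250000, 0.375000), gamma' = (-1.000000, -0.500000); Gamma_uuu = 0.000000, Gamma_uuv = 0.000000, Gamma_uvv = 0.000000, Gamma_vuu = 0.000000, Gamma_vuv = 0.000000, Gamma_vvv = 0.000000
  tau = 0.166667: gamma = (0.055556, 0.305556), gamma' = (-1.333333, -0.333333); Gamma_uuu = 0.000000, Gamma_uuv = 0.000000, Gamma_uvv = 0.000000, Gamma_vuu = 0.000000, Gamma_vuv = 0.000000, Gamma_vvv = 0.000000
  tau = 0.333333: gamma = (-0.194444, 0.263889), gamma' = (-1.666667, -0.166667); Gamma_uuu = 0.000000, Gamma_uuv = 0.000000, Gamma_uvv = 0.000000, Gamma_vuu = 0.000000, Gamma_vuv = 0.000000, Gamma_vvv = 0.000000
  tau = 0.500000: gamma = (-0.500000, 0.250000), gamma' = (-2.000000, 0.000000); Gamma_uuu = 0.000000, Gamma_uuv = 0.000000, Gamma_uvv = 0.000000, Gamma_vuu = 0.000000, Gamma_vuv = 0.000000, Gamma_vvv = 0.000000
  tau = 0.666667: gamma = (-0.861111, 0.263889), gamma' = (-2.333333, 0.166667); Gamma_uuu = 0.000000, Gamma_uuv = 0.000000, Gamma_uvv = 0.000000, Gamma_vuu = 0.000000, Gamma_vuv = 0.000000, Gamma_vvv = 0.000000
  tau = 0.833333: gamma = (-1.277778, 0.305556), gamma' = (-2.666667, 0.333333); Gamma_uuu = 0.000000, Gamma_uuv = 0.000000, Gamma_uvv = 0.000000, Gamma_vuu = 0.000000, Gamma_vuv = 0.000000, Gamma_vvv = 0.000000
  tau = 1.000000: gamma = (-1.750000, 0.375000), gamma' = (-3.000000, 0.500000); Gamma_uuu = 0.000000, Gamma_uuv = 0.000000, Gamma_uvv = 0.000000, Gamma_vuu = 0.000000, Gamma_vuv = 0.000000, Gamma_vvv = 0.000000
step 0: V^u = -2.0000, V^v = 0.5000
step 1: k1 = (0.000000, 0.000000), k2 = (0.000000, 0.000000), k3 = (0.000000, 0.000000), k4 = (0.000000, 0.000000); V <- V + (h/6)(k1 + 2k2 + 2k3 + k4): V^u = -2.0000, V^v = 0.5000
step 2: k1 = (0.000000, 0.000000), k2 = (0.000000, 0.000000), k3 = (0.000000, 0.000000), k4 = (0.000000, 0.000000); V <- V + (h/6)(k1 + 2k2 + 2k3 + k4): V^u = -2.0000, V^v = 0.5000
step 3: k1 = (0.000000, 0.000000), k2 = (0.000000, 0.000000), k3 = (0.000000, 0.000000), k4 = (0.000000, 0.000000); V <- V + (h/6)(k1 + 2k2 + 2k3 + k4): V^u = -2.0000, V^v = 0.5000

Answer: V^u = -2.0000, V^v = 0.5000
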